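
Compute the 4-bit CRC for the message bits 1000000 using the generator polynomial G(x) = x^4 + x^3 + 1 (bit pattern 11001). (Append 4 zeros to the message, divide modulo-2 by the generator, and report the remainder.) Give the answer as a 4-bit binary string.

1010

Append 4 zeros: 10000000000. Divide by 11001 (XOR where the leading bit is 1):
  pos 0: 10000 XOR 11001 = 01001
  pos 1: 10010 XOR 11001 = 01011
  pos 2: 10110 XOR 11001 = 01111
  pos 3: 11110 XOR 11001 = 00111
  pos 5: 11100 XOR 11001 = 00101
Remainder (last 4 bits) = 1010. This is the CRC / FCS.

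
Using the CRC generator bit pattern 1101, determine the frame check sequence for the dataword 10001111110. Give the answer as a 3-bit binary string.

011

Append 3 zeros: 10001111110000. Divide by 1101 (XOR where the leading bit is 1):
  pos 0: 1000 XOR 1101 = 0101
  pos 1: 1011 XOR 1101 = 0110
  pos 2: 1101 XOR 1101 = 0000
  pos 6: 1111 XOR 1101 = 0010
  pos 8: 1000 XOR 1101 = 0101
  pos 9: 1010 XOR 1101 = 0111
  pos 10: 1110 XOR 1101 = 0011
Remainder (last 3 bits) = 011. This is the CRC / FCS.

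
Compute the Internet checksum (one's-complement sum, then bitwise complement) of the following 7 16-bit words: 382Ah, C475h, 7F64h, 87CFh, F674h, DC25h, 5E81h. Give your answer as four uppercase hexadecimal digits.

One's-complement addition (fold any carry out of bit 15 back into bit 0):
  0x382A + 0xC475 = 0x0FC9F
  0xFC9F + 0x7F64 = 0x17C03 → wrap carry → 0x7C04
  0x7C04 + 0x87CF = 0x103D3 → wrap carry → 0x03D4
  0x03D4 + 0xF674 = 0x0FA48
  0xFA48 + 0xDC25 = 0x1D66D → wrap carry → 0xD66E
  0xD66E + 0x5E81 = 0x134EF → wrap carry → 0x34F0
One's-complement sum = 0x34F0.
Checksum = ~0x34F0 & 0xFFFF = 0xCB0F.

CB0F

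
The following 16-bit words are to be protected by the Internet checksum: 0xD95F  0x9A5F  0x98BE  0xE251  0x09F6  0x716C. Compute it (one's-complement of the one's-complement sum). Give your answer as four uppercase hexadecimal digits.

95CD

One's-complement addition (fold any carry out of bit 15 back into bit 0):
  0xD95F + 0x9A5F = 0x173BE → wrap carry → 0x73BF
  0x73BF + 0x98BE = 0x10C7D → wrap carry → 0x0C7E
  0x0C7E + 0xE251 = 0x0EECF
  0xEECF + 0x09F6 = 0x0F8C5
  0xF8C5 + 0x716C = 0x16A31 → wrap carry → 0x6A32
One's-complement sum = 0x6A32.
Checksum = ~0x6A32 & 0xFFFF = 0x95CD.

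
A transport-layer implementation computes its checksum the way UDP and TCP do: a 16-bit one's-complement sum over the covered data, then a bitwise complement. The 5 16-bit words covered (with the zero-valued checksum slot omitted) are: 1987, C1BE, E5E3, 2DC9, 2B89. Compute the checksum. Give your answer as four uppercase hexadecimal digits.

E583

One's-complement addition (fold any carry out of bit 15 back into bit 0):
  0x1987 + 0xC1BE = 0x0DB45
  0xDB45 + 0xE5E3 = 0x1C128 → wrap carry → 0xC129
  0xC129 + 0x2DC9 = 0x0EEF2
  0xEEF2 + 0x2B89 = 0x11A7B → wrap carry → 0x1A7C
One's-complement sum = 0x1A7C.
Checksum = ~0x1A7C & 0xFFFF = 0xE583.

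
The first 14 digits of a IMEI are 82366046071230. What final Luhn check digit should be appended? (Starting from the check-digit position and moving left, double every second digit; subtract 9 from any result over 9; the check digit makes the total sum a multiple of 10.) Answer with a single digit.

Partial digits right→left: 0 3 2 1 7 0 6 4 0 6 6 3 2 8
Double every second digit counting from the check-digit position (so the 1st, 3rd, 5th, ... of the partial from the right).
  doubled (with −9 where >9): 0 4 5 3 0 3 4 → sum 19
  kept as-is: 3 1 0 4 6 3 8 → sum 25
Total = 19 + 25 = 44.
Check digit = (10 − (44 mod 10)) mod 10 = 6.

6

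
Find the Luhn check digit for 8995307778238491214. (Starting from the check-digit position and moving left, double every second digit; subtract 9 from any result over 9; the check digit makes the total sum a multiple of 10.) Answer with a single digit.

8

Partial digits right→left: 4 1 2 1 9 4 8 3 2 8 7 7 7 0 3 5 9 9 8
Double every second digit counting from the check-digit position (so the 1st, 3rd, 5th, ... of the partial from the right).
  doubled (with −9 where >9): 8 4 9 7 4 5 5 6 9 7 → sum 64
  kept as-is: 1 1 4 3 8 7 0 5 9 → sum 38
Total = 64 + 38 = 102.
Check digit = (10 − (102 mod 10)) mod 10 = 8.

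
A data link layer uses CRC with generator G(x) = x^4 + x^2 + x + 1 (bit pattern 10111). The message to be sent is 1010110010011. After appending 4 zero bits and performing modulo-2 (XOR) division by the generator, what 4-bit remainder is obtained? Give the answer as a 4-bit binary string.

Append 4 zeros: 10101100100110000. Divide by 10111 (XOR where the leading bit is 1):
  pos 0: 10101 XOR 10111 = 00010
  pos 3: 10100 XOR 10111 = 00011
  pos 6: 11100 XOR 10111 = 01011
  pos 7: 10111 XOR 10111 = 00000
  pos 12: 10000 XOR 10111 = 00111
Remainder (last 4 bits) = 0111. This is the CRC / FCS.

0111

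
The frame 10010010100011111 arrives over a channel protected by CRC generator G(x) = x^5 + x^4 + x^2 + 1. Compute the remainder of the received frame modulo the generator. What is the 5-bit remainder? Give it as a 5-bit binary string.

Modulo-2 division of 10010010100011111 by 110101:
  pos 0: 100100 XOR 110101 = 010001
  pos 1: 100011 XOR 110101 = 010110
  pos 2: 101100 XOR 110101 = 011001
  pos 3: 110011 XOR 110101 = 000110
  pos 6: 110000 XOR 110101 = 000101
  pos 9: 101111 XOR 110101 = 011010
  pos 10: 110101 XOR 110101 = 000000
Remainder = 00001 (nonzero — an error is detected).

00001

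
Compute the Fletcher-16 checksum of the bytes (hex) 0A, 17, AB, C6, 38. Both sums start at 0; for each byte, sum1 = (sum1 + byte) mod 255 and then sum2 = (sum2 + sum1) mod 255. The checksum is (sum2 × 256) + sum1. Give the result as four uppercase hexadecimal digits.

Running sums (mod 255):
  after byte 0 (0A): sum1=10, sum2=10
  after byte 1 (17): sum1=33, sum2=43
  after byte 2 (AB): sum1=204, sum2=247
  after byte 3 (C6): sum1=147, sum2=139
  after byte 4 (38): sum1=203, sum2=87
Checksum = sum2·256 + sum1 = 87·256 + 203 = 22475 = 0x57CB.

57CB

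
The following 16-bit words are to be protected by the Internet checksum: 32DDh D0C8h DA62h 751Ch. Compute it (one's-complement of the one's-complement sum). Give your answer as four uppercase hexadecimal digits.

One's-complement addition (fold any carry out of bit 15 back into bit 0):
  0x32DD + 0xD0C8 = 0x103A5 → wrap carry → 0x03A6
  0x03A6 + 0xDA62 = 0x0DE08
  0xDE08 + 0x751C = 0x15324 → wrap carry → 0x5325
One's-complement sum = 0x5325.
Checksum = ~0x5325 & 0xFFFF = 0xACDA.

ACDA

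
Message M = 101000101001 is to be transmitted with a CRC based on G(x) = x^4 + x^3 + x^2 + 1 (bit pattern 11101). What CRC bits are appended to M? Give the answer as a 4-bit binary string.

0100

Append 4 zeros: 1010001010010000. Divide by 11101 (XOR where the leading bit is 1):
  pos 0: 10100 XOR 11101 = 01001
  pos 1: 10010 XOR 11101 = 01111
  pos 2: 11111 XOR 11101 = 00010
  pos 5: 10010 XOR 11101 = 01111
  pos 6: 11110 XOR 11101 = 00011
  pos 9: 11100 XOR 11101 = 00001
Remainder (last 4 bits) = 0100. This is the CRC / FCS.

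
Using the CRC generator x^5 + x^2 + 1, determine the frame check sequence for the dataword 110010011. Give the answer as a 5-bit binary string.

00111

Append 5 zeros: 11001001100000. Divide by 100101 (XOR where the leading bit is 1):
  pos 0: 110010 XOR 100101 = 010111
  pos 1: 101110 XOR 100101 = 001011
  pos 3: 101111 XOR 100101 = 001010
  pos 5: 101000 XOR 100101 = 001101
  pos 7: 110100 XOR 100101 = 010001
  pos 8: 100010 XOR 100101 = 000111
Remainder (last 5 bits) = 00111. This is the CRC / FCS.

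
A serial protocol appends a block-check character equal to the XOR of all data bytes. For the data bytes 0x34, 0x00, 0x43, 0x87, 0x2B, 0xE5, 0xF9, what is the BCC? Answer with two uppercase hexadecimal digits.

XOR the bytes together:
  start with 0x34
  0x34 ⊕ 0x00 = 0x34
  0x34 ⊕ 0x43 = 0x77
  0x77 ⊕ 0x87 = 0xF0
  0xF0 ⊕ 0x2B = 0xDB
  0xDB ⊕ 0xE5 = 0x3E
  0x3E ⊕ 0xF9 = 0xC7

C7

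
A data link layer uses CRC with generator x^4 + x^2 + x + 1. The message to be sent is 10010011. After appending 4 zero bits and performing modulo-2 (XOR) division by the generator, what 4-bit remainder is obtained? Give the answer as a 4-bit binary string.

Append 4 zeros: 100100110000. Divide by 10111 (XOR where the leading bit is 1):
  pos 0: 10010 XOR 10111 = 00101
  pos 2: 10101 XOR 10111 = 00010
  pos 5: 10100 XOR 10111 = 00011
Remainder (last 4 bits) = 1100. This is the CRC / FCS.

1100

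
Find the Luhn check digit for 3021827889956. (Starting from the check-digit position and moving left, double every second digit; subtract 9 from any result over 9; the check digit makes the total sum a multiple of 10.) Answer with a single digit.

Partial digits right→left: 6 5 9 9 8 8 7 2 8 1 2 0 3
Double every second digit counting from the check-digit position (so the 1st, 3rd, 5th, ... of the partial from the right).
  doubled (with −9 where >9): 3 9 7 5 7 4 6 → sum 41
  kept as-is: 5 9 8 2 1 0 → sum 25
Total = 41 + 25 = 66.
Check digit = (10 − (66 mod 10)) mod 10 = 4.

4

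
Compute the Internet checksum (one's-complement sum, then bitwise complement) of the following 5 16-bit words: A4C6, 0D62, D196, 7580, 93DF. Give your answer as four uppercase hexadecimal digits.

72E0

One's-complement addition (fold any carry out of bit 15 back into bit 0):
  0xA4C6 + 0x0D62 = 0x0B228
  0xB228 + 0xD196 = 0x183BE → wrap carry → 0x83BF
  0x83BF + 0x7580 = 0x0F93F
  0xF93F + 0x93DF = 0x18D1E → wrap carry → 0x8D1F
One's-complement sum = 0x8D1F.
Checksum = ~0x8D1F & 0xFFFF = 0x72E0.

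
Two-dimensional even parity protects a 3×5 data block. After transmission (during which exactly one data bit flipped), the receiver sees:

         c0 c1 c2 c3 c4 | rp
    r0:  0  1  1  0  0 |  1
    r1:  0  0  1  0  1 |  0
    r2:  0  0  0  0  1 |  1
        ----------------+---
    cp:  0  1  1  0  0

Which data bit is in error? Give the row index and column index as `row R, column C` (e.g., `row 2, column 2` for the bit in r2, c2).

row 0, column 2

Recompute each row's even parity and compare to rp:
  r0: data parity 0, sent rp 1 → mismatch
  r1: data parity 0, sent rp 0 → ok
  r2: data parity 1, sent rp 1 → ok
Recompute each column's even parity and compare to cp:
  c0: data parity 0, sent cp 0 → ok
  c1: data parity 1, sent cp 1 → ok
  c2: data parity 0, sent cp 1 → mismatch
  c3: data parity 0, sent cp 0 → ok
  c4: data parity 0, sent cp 0 → ok
Exactly one row (r0) and one column (c2) fail → the flipped bit is at their intersection.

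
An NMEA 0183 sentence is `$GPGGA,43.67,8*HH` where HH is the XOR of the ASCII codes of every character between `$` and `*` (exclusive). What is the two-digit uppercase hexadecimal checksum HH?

46

XOR the ASCII codes of the payload characters:
  'G' = 0x47 → acc = 0x47
  'P' = 0x50 → acc = 0x17
  'G' = 0x47 → acc = 0x50
  'G' = 0x47 → acc = 0x17
  'A' = 0x41 → acc = 0x56
  ',' = 0x2C → acc = 0x7A
  '4' = 0x34 → acc = 0x4E
  '3' = 0x33 → acc = 0x7D
  '.' = 0x2E → acc = 0x53
  '6' = 0x36 → acc = 0x65
  '7' = 0x37 → acc = 0x52
  ',' = 0x2C → acc = 0x7E
  '8' = 0x38 → acc = 0x46
Checksum = 0x46.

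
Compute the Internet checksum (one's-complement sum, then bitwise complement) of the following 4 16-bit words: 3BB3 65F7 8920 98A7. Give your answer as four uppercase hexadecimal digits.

3C8D

One's-complement addition (fold any carry out of bit 15 back into bit 0):
  0x3BB3 + 0x65F7 = 0x0A1AA
  0xA1AA + 0x8920 = 0x12ACA → wrap carry → 0x2ACB
  0x2ACB + 0x98A7 = 0x0C372
One's-complement sum = 0xC372.
Checksum = ~0xC372 & 0xFFFF = 0x3C8D.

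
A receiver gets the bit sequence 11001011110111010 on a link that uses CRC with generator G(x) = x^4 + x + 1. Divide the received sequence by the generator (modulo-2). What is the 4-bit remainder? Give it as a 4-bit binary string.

Modulo-2 division of 11001011110111010 by 10011:
  pos 0: 11001 XOR 10011 = 01010
  pos 1: 10100 XOR 10011 = 00111
  pos 3: 11111 XOR 10011 = 01100
  pos 4: 11001 XOR 10011 = 01010
  pos 5: 10101 XOR 10011 = 00110
  pos 7: 11001 XOR 10011 = 01010
  pos 8: 10101 XOR 10011 = 00110
  pos 10: 11010 XOR 10011 = 01001
  pos 11: 10011 XOR 10011 = 00000
Remainder = 0000 (zero — the frame passes the CRC check).

0000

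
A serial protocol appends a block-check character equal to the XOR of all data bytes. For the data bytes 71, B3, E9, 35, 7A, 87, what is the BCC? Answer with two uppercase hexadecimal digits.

XOR the bytes together:
  start with 0x71
  0x71 ⊕ 0xB3 = 0xC2
  0xC2 ⊕ 0xE9 = 0x2B
  0x2B ⊕ 0x35 = 0x1E
  0x1E ⊕ 0x7A = 0x64
  0x64 ⊕ 0x87 = 0xE3

E3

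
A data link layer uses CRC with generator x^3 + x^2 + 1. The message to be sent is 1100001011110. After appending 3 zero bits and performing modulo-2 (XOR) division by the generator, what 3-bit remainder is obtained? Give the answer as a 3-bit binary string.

Append 3 zeros: 1100001011110000. Divide by 1101 (XOR where the leading bit is 1):
  pos 0: 1100 XOR 1101 = 0001
  pos 3: 1001 XOR 1101 = 0100
  pos 4: 1000 XOR 1101 = 0101
  pos 5: 1011 XOR 1101 = 0110
  pos 6: 1101 XOR 1101 = 0000
  pos 10: 1100 XOR 1101 = 0001
Remainder (last 3 bits) = 100. This is the CRC / FCS.

100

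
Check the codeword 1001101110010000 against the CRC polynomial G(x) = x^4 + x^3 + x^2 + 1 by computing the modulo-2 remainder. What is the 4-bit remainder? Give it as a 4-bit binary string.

Modulo-2 division of 1001101110010000 by 11101:
  pos 0: 10011 XOR 11101 = 01110
  pos 1: 11100 XOR 11101 = 00001
  pos 5: 11110 XOR 11101 = 00011
  pos 8: 11010 XOR 11101 = 00111
  pos 10: 11100 XOR 11101 = 00001
Remainder = 0010 (nonzero — an error is detected).

0010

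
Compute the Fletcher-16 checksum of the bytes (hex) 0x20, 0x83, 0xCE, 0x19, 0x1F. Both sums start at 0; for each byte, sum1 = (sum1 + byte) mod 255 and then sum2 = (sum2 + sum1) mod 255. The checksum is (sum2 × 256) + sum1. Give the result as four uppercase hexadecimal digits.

Running sums (mod 255):
  after byte 0 (0x20): sum1=32, sum2=32
  after byte 1 (0x83): sum1=163, sum2=195
  after byte 2 (0xCE): sum1=114, sum2=54
  after byte 3 (0x19): sum1=139, sum2=193
  after byte 4 (0x1F): sum1=170, sum2=108
Checksum = sum2·256 + sum1 = 108·256 + 170 = 27818 = 0x6CAA.

6CAA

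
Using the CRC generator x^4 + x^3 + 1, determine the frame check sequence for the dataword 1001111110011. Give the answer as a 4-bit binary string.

1001

Append 4 zeros: 10011111100110000. Divide by 11001 (XOR where the leading bit is 1):
  pos 0: 10011 XOR 11001 = 01010
  pos 1: 10101 XOR 11001 = 01100
  pos 2: 11001 XOR 11001 = 00000
  pos 7: 11001 XOR 11001 = 00000
  pos 12: 10000 XOR 11001 = 01001
Remainder (last 4 bits) = 1001. This is the CRC / FCS.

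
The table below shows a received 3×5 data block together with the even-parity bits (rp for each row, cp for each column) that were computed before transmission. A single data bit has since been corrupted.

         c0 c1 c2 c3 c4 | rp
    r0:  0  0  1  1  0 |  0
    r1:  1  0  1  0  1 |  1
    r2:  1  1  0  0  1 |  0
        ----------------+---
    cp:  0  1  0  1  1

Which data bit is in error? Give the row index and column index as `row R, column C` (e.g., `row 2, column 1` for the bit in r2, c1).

Recompute each row's even parity and compare to rp:
  r0: data parity 0, sent rp 0 → ok
  r1: data parity 1, sent rp 1 → ok
  r2: data parity 1, sent rp 0 → mismatch
Recompute each column's even parity and compare to cp:
  c0: data parity 0, sent cp 0 → ok
  c1: data parity 1, sent cp 1 → ok
  c2: data parity 0, sent cp 0 → ok
  c3: data parity 1, sent cp 1 → ok
  c4: data parity 0, sent cp 1 → mismatch
Exactly one row (r2) and one column (c4) fail → the flipped bit is at their intersection.

row 2, column 4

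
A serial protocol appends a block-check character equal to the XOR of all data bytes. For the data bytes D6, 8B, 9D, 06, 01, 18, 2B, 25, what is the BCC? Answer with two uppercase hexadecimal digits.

XOR the bytes together:
  start with 0xD6
  0xD6 ⊕ 0x8B = 0x5D
  0x5D ⊕ 0x9D = 0xC0
  0xC0 ⊕ 0x06 = 0xC6
  0xC6 ⊕ 0x01 = 0xC7
  0xC7 ⊕ 0x18 = 0xDF
  0xDF ⊕ 0x2B = 0xF4
  0xF4 ⊕ 0x25 = 0xD1

D1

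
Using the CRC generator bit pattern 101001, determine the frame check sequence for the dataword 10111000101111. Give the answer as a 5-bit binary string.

01111

Append 5 zeros: 1011100010111100000. Divide by 101001 (XOR where the leading bit is 1):
  pos 0: 101110 XOR 101001 = 000111
  pos 3: 111001 XOR 101001 = 010000
  pos 4: 100000 XOR 101001 = 001001
  pos 6: 100111 XOR 101001 = 001110
  pos 8: 111011 XOR 101001 = 010010
  pos 9: 100100 XOR 101001 = 001101
  pos 11: 110100 XOR 101001 = 011101
  pos 12: 111010 XOR 101001 = 010011
  pos 13: 100110 XOR 101001 = 001111
Remainder (last 5 bits) = 01111. This is the CRC / FCS.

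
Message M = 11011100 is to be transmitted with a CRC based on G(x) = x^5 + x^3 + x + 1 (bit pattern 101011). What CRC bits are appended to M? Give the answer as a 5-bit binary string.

00010

Append 5 zeros: 1101110000000. Divide by 101011 (XOR where the leading bit is 1):
  pos 0: 110111 XOR 101011 = 011100
  pos 1: 111000 XOR 101011 = 010011
  pos 2: 100110 XOR 101011 = 001101
  pos 4: 110100 XOR 101011 = 011111
  pos 5: 111110 XOR 101011 = 010101
  pos 6: 101010 XOR 101011 = 000001
Remainder (last 5 bits) = 00010. This is the CRC / FCS.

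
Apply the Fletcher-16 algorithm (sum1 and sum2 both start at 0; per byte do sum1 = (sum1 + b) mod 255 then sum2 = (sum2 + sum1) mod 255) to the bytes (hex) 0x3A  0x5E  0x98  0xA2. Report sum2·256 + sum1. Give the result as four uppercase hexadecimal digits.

Running sums (mod 255):
  after byte 0 (0x3A): sum1=58, sum2=58
  after byte 1 (0x5E): sum1=152, sum2=210
  after byte 2 (0x98): sum1=49, sum2=4
  after byte 3 (0xA2): sum1=211, sum2=215
Checksum = sum2·256 + sum1 = 215·256 + 211 = 55251 = 0xD7D3.

D7D3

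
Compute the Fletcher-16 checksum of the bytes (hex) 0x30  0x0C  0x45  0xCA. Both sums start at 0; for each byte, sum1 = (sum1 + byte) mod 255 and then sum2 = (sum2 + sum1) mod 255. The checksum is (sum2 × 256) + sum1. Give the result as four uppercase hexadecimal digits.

3A4C

Running sums (mod 255):
  after byte 0 (0x30): sum1=48, sum2=48
  after byte 1 (0x0C): sum1=60, sum2=108
  after byte 2 (0x45): sum1=129, sum2=237
  after byte 3 (0xCA): sum1=76, sum2=58
Checksum = sum2·256 + sum1 = 58·256 + 76 = 14924 = 0x3A4C.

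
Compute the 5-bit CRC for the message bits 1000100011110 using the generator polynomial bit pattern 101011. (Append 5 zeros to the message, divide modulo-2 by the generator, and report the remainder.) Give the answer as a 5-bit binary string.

11000

Append 5 zeros: 100010001111000000. Divide by 101011 (XOR where the leading bit is 1):
  pos 0: 100010 XOR 101011 = 001001
  pos 2: 100100 XOR 101011 = 001111
  pos 4: 111111 XOR 101011 = 010100
  pos 5: 101001 XOR 101011 = 000010
  pos 9: 101000 XOR 101011 = 000011
Remainder (last 5 bits) = 11000. This is the CRC / FCS.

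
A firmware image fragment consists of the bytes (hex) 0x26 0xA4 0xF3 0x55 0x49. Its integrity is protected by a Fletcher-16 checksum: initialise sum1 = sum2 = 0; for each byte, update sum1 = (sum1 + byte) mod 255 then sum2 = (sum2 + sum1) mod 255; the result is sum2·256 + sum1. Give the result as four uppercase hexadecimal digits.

215D

Running sums (mod 255):
  after byte 0 (0x26): sum1=38, sum2=38
  after byte 1 (0xA4): sum1=202, sum2=240
  after byte 2 (0xF3): sum1=190, sum2=175
  after byte 3 (0x55): sum1=20, sum2=195
  after byte 4 (0x49): sum1=93, sum2=33
Checksum = sum2·256 + sum1 = 33·256 + 93 = 8541 = 0x215D.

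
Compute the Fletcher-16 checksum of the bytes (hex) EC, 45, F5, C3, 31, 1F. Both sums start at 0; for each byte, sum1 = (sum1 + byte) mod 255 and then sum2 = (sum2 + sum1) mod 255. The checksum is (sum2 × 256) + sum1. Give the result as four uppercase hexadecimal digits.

8C3C

Running sums (mod 255):
  after byte 0 (EC): sum1=236, sum2=236
  after byte 1 (45): sum1=50, sum2=31
  after byte 2 (F5): sum1=40, sum2=71
  after byte 3 (C3): sum1=235, sum2=51
  after byte 4 (31): sum1=29, sum2=80
  after byte 5 (1F): sum1=60, sum2=140
Checksum = sum2·256 + sum1 = 140·256 + 60 = 35900 = 0x8C3C.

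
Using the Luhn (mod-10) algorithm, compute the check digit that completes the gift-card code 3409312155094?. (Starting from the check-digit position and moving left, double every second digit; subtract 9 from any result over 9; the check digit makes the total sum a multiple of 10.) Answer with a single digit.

6

Partial digits right→left: 4 9 0 5 5 1 2 1 3 9 0 4 3
Double every second digit counting from the check-digit position (so the 1st, 3rd, 5th, ... of the partial from the right).
  doubled (with −9 where >9): 8 0 1 4 6 0 6 → sum 25
  kept as-is: 9 5 1 1 9 4 → sum 29
Total = 25 + 29 = 54.
Check digit = (10 − (54 mod 10)) mod 10 = 6.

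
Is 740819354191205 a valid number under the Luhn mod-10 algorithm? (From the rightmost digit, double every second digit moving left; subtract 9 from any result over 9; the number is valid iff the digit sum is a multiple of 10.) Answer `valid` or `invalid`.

From the right, keep odd positions and double even positions (subtract 9 from any doubled value over 9):
  doubled (positions 2,4,...): 0 2 2 1 9 7 8 → sum 29
  kept (positions 1,3,...): 5 2 9 4 3 1 0 7 → sum 31
Total = 60.
60 mod 10 = 0, so the number is valid.

valid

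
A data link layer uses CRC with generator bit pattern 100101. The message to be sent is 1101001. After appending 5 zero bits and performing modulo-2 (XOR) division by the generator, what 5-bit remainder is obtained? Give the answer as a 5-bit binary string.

Append 5 zeros: 110100100000. Divide by 100101 (XOR where the leading bit is 1):
  pos 0: 110100 XOR 100101 = 010001
  pos 1: 100011 XOR 100101 = 000110
  pos 4: 110000 XOR 100101 = 010101
  pos 5: 101010 XOR 100101 = 001111
Remainder (last 5 bits) = 11110. This is the CRC / FCS.

11110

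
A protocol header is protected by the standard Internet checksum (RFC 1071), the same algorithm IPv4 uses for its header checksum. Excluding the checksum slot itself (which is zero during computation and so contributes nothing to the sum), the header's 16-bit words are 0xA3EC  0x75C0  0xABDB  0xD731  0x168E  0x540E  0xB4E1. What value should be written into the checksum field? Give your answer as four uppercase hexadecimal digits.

One's-complement addition (fold any carry out of bit 15 back into bit 0):
  0xA3EC + 0x75C0 = 0x119AC → wrap carry → 0x19AD
  0x19AD + 0xABDB = 0x0C588
  0xC588 + 0xD731 = 0x19CB9 → wrap carry → 0x9CBA
  0x9CBA + 0x168E = 0x0B348
  0xB348 + 0x540E = 0x10756 → wrap carry → 0x0757
  0x0757 + 0xB4E1 = 0x0BC38
One's-complement sum = 0xBC38.
Checksum = ~0xBC38 & 0xFFFF = 0x43C7.

43C7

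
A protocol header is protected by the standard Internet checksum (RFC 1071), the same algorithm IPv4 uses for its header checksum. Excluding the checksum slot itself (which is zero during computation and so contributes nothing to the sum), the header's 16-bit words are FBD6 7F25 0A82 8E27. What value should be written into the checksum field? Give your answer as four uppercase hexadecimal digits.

EC59

One's-complement addition (fold any carry out of bit 15 back into bit 0):
  0xFBD6 + 0x7F25 = 0x17AFB → wrap carry → 0x7AFC
  0x7AFC + 0x0A82 = 0x0857E
  0x857E + 0x8E27 = 0x113A5 → wrap carry → 0x13A6
One's-complement sum = 0x13A6.
Checksum = ~0x13A6 & 0xFFFF = 0xEC59.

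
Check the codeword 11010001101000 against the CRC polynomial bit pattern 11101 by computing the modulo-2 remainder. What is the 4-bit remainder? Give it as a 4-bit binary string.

Modulo-2 division of 11010001101000 by 11101:
  pos 0: 11010 XOR 11101 = 00111
  pos 2: 11100 XOR 11101 = 00001
  pos 6: 11101 XOR 11101 = 00000
Remainder = 0000 (zero — the frame passes the CRC check).

0000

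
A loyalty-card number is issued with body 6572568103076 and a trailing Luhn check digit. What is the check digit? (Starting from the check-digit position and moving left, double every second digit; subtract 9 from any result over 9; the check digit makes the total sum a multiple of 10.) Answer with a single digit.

7

Partial digits right→left: 6 7 0 3 0 1 8 6 5 2 7 5 6
Double every second digit counting from the check-digit position (so the 1st, 3rd, 5th, ... of the partial from the right).
  doubled (with −9 where >9): 3 0 0 7 1 5 3 → sum 19
  kept as-is: 7 3 1 6 2 5 → sum 24
Total = 19 + 24 = 43.
Check digit = (10 − (43 mod 10)) mod 10 = 7.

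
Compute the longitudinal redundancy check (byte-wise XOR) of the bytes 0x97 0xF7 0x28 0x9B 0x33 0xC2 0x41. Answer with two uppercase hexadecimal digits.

XOR the bytes together:
  start with 0x97
  0x97 ⊕ 0xF7 = 0x60
  0x60 ⊕ 0x28 = 0x48
  0x48 ⊕ 0x9B = 0xD3
  0xD3 ⊕ 0x33 = 0xE0
  0xE0 ⊕ 0xC2 = 0x22
  0x22 ⊕ 0x41 = 0x63

63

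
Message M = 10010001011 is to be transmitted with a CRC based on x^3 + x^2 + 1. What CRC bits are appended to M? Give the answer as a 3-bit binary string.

111

Append 3 zeros: 10010001011000. Divide by 1101 (XOR where the leading bit is 1):
  pos 0: 1001 XOR 1101 = 0100
  pos 1: 1000 XOR 1101 = 0101
  pos 2: 1010 XOR 1101 = 0111
  pos 3: 1110 XOR 1101 = 0011
  pos 5: 1110 XOR 1101 = 0011
  pos 7: 1111 XOR 1101 = 0010
  pos 9: 1000 XOR 1101 = 0101
  pos 10: 1010 XOR 1101 = 0111
Remainder (last 3 bits) = 111. This is the CRC / FCS.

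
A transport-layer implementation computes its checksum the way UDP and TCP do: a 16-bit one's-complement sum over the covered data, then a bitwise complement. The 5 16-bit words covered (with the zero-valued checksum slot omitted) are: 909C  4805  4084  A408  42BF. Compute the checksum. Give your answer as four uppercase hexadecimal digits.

One's-complement addition (fold any carry out of bit 15 back into bit 0):
  0x909C + 0x4805 = 0x0D8A1
  0xD8A1 + 0x4084 = 0x11925 → wrap carry → 0x1926
  0x1926 + 0xA408 = 0x0BD2E
  0xBD2E + 0x42BF = 0x0FFED
One's-complement sum = 0xFFED.
Checksum = ~0xFFED & 0xFFFF = 0x0012.

0012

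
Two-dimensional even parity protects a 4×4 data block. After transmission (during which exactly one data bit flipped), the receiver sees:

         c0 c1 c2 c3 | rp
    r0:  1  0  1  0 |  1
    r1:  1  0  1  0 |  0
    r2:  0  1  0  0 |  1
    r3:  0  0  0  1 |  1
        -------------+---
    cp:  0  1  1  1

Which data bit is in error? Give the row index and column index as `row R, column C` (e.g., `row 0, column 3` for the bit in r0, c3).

row 0, column 2

Recompute each row's even parity and compare to rp:
  r0: data parity 0, sent rp 1 → mismatch
  r1: data parity 0, sent rp 0 → ok
  r2: data parity 1, sent rp 1 → ok
  r3: data parity 1, sent rp 1 → ok
Recompute each column's even parity and compare to cp:
  c0: data parity 0, sent cp 0 → ok
  c1: data parity 1, sent cp 1 → ok
  c2: data parity 0, sent cp 1 → mismatch
  c3: data parity 1, sent cp 1 → ok
Exactly one row (r0) and one column (c2) fail → the flipped bit is at their intersection.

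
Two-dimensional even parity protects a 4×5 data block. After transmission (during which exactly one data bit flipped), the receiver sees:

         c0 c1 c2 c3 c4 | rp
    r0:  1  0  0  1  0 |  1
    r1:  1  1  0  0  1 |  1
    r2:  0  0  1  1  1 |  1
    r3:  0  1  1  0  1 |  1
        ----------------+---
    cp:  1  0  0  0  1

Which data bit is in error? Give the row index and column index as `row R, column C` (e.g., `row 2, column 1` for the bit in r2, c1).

Recompute each row's even parity and compare to rp:
  r0: data parity 0, sent rp 1 → mismatch
  r1: data parity 1, sent rp 1 → ok
  r2: data parity 1, sent rp 1 → ok
  r3: data parity 1, sent rp 1 → ok
Recompute each column's even parity and compare to cp:
  c0: data parity 0, sent cp 1 → mismatch
  c1: data parity 0, sent cp 0 → ok
  c2: data parity 0, sent cp 0 → ok
  c3: data parity 0, sent cp 0 → ok
  c4: data parity 1, sent cp 1 → ok
Exactly one row (r0) and one column (c0) fail → the flipped bit is at their intersection.

row 0, column 0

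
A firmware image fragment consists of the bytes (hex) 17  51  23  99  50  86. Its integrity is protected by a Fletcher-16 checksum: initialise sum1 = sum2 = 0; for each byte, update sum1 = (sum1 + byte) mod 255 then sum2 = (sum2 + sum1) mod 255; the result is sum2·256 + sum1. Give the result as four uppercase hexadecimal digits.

A1FB

Running sums (mod 255):
  after byte 0 (17): sum1=23, sum2=23
  after byte 1 (51): sum1=104, sum2=127
  after byte 2 (23): sum1=139, sum2=11
  after byte 3 (99): sum1=37, sum2=48
  after byte 4 (50): sum1=117, sum2=165
  after byte 5 (86): sum1=251, sum2=161
Checksum = sum2·256 + sum1 = 161·256 + 251 = 41467 = 0xA1FB.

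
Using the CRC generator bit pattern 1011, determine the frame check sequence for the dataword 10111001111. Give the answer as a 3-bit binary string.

Append 3 zeros: 10111001111000. Divide by 1011 (XOR where the leading bit is 1):
  pos 0: 1011 XOR 1011 = 0000
  pos 4: 1001 XOR 1011 = 0010
  pos 6: 1011 XOR 1011 = 0000
  pos 10: 1000 XOR 1011 = 0011
Remainder (last 3 bits) = 011. This is the CRC / FCS.

011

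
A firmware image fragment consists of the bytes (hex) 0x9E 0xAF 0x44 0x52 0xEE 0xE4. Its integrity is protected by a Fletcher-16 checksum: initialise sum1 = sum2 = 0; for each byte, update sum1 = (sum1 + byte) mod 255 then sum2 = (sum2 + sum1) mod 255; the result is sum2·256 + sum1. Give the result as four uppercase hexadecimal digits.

F0B8

Running sums (mod 255):
  after byte 0 (0x9E): sum1=158, sum2=158
  after byte 1 (0xAF): sum1=78, sum2=236
  after byte 2 (0x44): sum1=146, sum2=127
  after byte 3 (0x52): sum1=228, sum2=100
  after byte 4 (0xEE): sum1=211, sum2=56
  after byte 5 (0xE4): sum1=184, sum2=240
Checksum = sum2·256 + sum1 = 240·256 + 184 = 61624 = 0xF0B8.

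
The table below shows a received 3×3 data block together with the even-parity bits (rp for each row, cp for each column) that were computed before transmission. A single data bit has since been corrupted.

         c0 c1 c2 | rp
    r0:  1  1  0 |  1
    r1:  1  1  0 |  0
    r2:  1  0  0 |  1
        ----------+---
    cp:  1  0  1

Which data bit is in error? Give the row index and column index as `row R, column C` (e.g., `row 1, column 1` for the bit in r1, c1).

Recompute each row's even parity and compare to rp:
  r0: data parity 0, sent rp 1 → mismatch
  r1: data parity 0, sent rp 0 → ok
  r2: data parity 1, sent rp 1 → ok
Recompute each column's even parity and compare to cp:
  c0: data parity 1, sent cp 1 → ok
  c1: data parity 0, sent cp 0 → ok
  c2: data parity 0, sent cp 1 → mismatch
Exactly one row (r0) and one column (c2) fail → the flipped bit is at their intersection.

row 0, column 2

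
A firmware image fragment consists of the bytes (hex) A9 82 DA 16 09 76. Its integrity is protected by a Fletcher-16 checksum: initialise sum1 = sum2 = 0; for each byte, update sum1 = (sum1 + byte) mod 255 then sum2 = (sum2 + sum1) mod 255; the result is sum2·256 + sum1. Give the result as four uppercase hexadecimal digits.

BC9C

Running sums (mod 255):
  after byte 0 (A9): sum1=169, sum2=169
  after byte 1 (82): sum1=44, sum2=213
  after byte 2 (DA): sum1=7, sum2=220
  after byte 3 (16): sum1=29, sum2=249
  after byte 4 (09): sum1=38, sum2=32
  after byte 5 (76): sum1=156, sum2=188
Checksum = sum2·256 + sum1 = 188·256 + 156 = 48284 = 0xBC9C.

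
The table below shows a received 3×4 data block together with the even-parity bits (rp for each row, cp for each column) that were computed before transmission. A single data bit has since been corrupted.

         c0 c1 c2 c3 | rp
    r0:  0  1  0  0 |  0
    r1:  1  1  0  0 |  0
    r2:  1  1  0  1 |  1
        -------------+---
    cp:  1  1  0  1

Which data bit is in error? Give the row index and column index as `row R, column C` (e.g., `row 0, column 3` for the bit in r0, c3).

row 0, column 0

Recompute each row's even parity and compare to rp:
  r0: data parity 1, sent rp 0 → mismatch
  r1: data parity 0, sent rp 0 → ok
  r2: data parity 1, sent rp 1 → ok
Recompute each column's even parity and compare to cp:
  c0: data parity 0, sent cp 1 → mismatch
  c1: data parity 1, sent cp 1 → ok
  c2: data parity 0, sent cp 0 → ok
  c3: data parity 1, sent cp 1 → ok
Exactly one row (r0) and one column (c0) fail → the flipped bit is at their intersection.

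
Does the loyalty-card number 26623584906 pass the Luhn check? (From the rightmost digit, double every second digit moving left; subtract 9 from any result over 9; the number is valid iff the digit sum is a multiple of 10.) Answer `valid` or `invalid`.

valid

From the right, keep odd positions and double even positions (subtract 9 from any doubled value over 9):
  doubled (positions 2,4,...): 0 8 1 4 3 → sum 16
  kept (positions 1,3,...): 6 9 8 3 6 2 → sum 34
Total = 50.
50 mod 10 = 0, so the number is valid.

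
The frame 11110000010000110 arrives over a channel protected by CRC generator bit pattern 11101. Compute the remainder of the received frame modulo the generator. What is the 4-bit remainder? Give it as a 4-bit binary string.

1110

Modulo-2 division of 11110000010000110 by 11101:
  pos 0: 11110 XOR 11101 = 00011
  pos 3: 11000 XOR 11101 = 00101
  pos 5: 10101 XOR 11101 = 01000
  pos 6: 10000 XOR 11101 = 01101
  pos 7: 11010 XOR 11101 = 00111
  pos 9: 11100 XOR 11101 = 00001
Remainder = 1110 (nonzero — an error is detected).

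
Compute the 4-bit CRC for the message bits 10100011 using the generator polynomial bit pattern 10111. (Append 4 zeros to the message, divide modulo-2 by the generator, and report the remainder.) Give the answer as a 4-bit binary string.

Append 4 zeros: 101000110000. Divide by 10111 (XOR where the leading bit is 1):
  pos 0: 10100 XOR 10111 = 00011
  pos 3: 11011 XOR 10111 = 01100
  pos 4: 11000 XOR 10111 = 01111
  pos 5: 11110 XOR 10111 = 01001
  pos 6: 10010 XOR 10111 = 00101
Remainder (last 4 bits) = 1010. This is the CRC / FCS.

1010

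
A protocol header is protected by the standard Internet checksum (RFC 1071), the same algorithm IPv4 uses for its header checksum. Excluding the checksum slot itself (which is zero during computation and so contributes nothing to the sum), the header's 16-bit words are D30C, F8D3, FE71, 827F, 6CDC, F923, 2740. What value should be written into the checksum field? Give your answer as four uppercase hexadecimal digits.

25ED

One's-complement addition (fold any carry out of bit 15 back into bit 0):
  0xD30C + 0xF8D3 = 0x1CBDF → wrap carry → 0xCBE0
  0xCBE0 + 0xFE71 = 0x1CA51 → wrap carry → 0xCA52
  0xCA52 + 0x827F = 0x14CD1 → wrap carry → 0x4CD2
  0x4CD2 + 0x6CDC = 0x0B9AE
  0xB9AE + 0xF923 = 0x1B2D1 → wrap carry → 0xB2D2
  0xB2D2 + 0x2740 = 0x0DA12
One's-complement sum = 0xDA12.
Checksum = ~0xDA12 & 0xFFFF = 0x25ED.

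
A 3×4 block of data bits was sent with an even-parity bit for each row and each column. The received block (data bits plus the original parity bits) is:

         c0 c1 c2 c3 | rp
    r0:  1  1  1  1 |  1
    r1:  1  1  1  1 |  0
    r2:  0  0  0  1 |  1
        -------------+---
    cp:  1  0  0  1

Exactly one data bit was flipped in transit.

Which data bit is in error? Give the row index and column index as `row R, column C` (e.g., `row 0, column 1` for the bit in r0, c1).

Recompute each row's even parity and compare to rp:
  r0: data parity 0, sent rp 1 → mismatch
  r1: data parity 0, sent rp 0 → ok
  r2: data parity 1, sent rp 1 → ok
Recompute each column's even parity and compare to cp:
  c0: data parity 0, sent cp 1 → mismatch
  c1: data parity 0, sent cp 0 → ok
  c2: data parity 0, sent cp 0 → ok
  c3: data parity 1, sent cp 1 → ok
Exactly one row (r0) and one column (c0) fail → the flipped bit is at their intersection.

row 0, column 0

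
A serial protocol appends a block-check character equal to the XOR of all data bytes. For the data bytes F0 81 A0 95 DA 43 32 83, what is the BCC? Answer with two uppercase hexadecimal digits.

XOR the bytes together:
  start with 0xF0
  0xF0 ⊕ 0x81 = 0x71
  0x71 ⊕ 0xA0 = 0xD1
  0xD1 ⊕ 0x95 = 0x44
  0x44 ⊕ 0xDA = 0x9E
  0x9E ⊕ 0x43 = 0xDD
  0xDD ⊕ 0x32 = 0xEF
  0xEF ⊕ 0x83 = 0x6C

6C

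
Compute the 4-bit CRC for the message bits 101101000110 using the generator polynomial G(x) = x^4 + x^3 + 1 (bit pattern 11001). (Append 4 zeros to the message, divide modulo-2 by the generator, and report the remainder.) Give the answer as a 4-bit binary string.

1010

Append 4 zeros: 1011010001100000. Divide by 11001 (XOR where the leading bit is 1):
  pos 0: 10110 XOR 11001 = 01111
  pos 1: 11111 XOR 11001 = 00110
  pos 3: 11000 XOR 11001 = 00001
  pos 7: 10110 XOR 11001 = 01111
  pos 8: 11110 XOR 11001 = 00111
  pos 10: 11100 XOR 11001 = 00101
Remainder (last 4 bits) = 1010. This is the CRC / FCS.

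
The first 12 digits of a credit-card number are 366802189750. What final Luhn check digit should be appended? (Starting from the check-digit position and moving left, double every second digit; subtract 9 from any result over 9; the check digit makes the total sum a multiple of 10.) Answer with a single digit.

0

Partial digits right→left: 0 5 7 9 8 1 2 0 8 6 6 3
Double every second digit counting from the check-digit position (so the 1st, 3rd, 5th, ... of the partial from the right).
  doubled (with −9 where >9): 0 5 7 4 7 3 → sum 26
  kept as-is: 5 9 1 0 6 3 → sum 24
Total = 26 + 24 = 50.
Check digit = (10 − (50 mod 10)) mod 10 = 0.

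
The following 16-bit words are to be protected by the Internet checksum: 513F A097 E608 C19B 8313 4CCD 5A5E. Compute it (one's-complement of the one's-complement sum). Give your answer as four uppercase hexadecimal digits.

One's-complement addition (fold any carry out of bit 15 back into bit 0):
  0x513F + 0xA097 = 0x0F1D6
  0xF1D6 + 0xE608 = 0x1D7DE → wrap carry → 0xD7DF
  0xD7DF + 0xC19B = 0x1997A → wrap carry → 0x997B
  0x997B + 0x8313 = 0x11C8E → wrap carry → 0x1C8F
  0x1C8F + 0x4CCD = 0x0695C
  0x695C + 0x5A5E = 0x0C3BA
One's-complement sum = 0xC3BA.
Checksum = ~0xC3BA & 0xFFFF = 0x3C45.

3C45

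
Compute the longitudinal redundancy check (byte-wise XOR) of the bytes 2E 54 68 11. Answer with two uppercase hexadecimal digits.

03

XOR the bytes together:
  start with 0x2E
  0x2E ⊕ 0x54 = 0x7A
  0x7A ⊕ 0x68 = 0x12
  0x12 ⊕ 0x11 = 0x03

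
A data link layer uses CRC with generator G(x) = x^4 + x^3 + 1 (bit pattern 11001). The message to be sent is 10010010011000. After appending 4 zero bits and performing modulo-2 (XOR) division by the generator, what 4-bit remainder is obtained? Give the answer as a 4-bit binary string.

Append 4 zeros: 100100100110000000. Divide by 11001 (XOR where the leading bit is 1):
  pos 0: 10010 XOR 11001 = 01011
  pos 1: 10110 XOR 11001 = 01111
  pos 2: 11111 XOR 11001 = 00110
  pos 4: 11000 XOR 11001 = 00001
  pos 8: 11100 XOR 11001 = 00101
  pos 10: 10100 XOR 11001 = 01101
  pos 11: 11010 XOR 11001 = 00011
Remainder (last 4 bits) = 1100. This is the CRC / FCS.

1100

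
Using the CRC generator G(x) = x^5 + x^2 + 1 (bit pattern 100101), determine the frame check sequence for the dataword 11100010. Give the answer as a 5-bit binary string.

Append 5 zeros: 1110001000000. Divide by 100101 (XOR where the leading bit is 1):
  pos 0: 111000 XOR 100101 = 011101
  pos 1: 111011 XOR 100101 = 011110
  pos 2: 111100 XOR 100101 = 011001
  pos 3: 110010 XOR 100101 = 010111
  pos 4: 101110 XOR 100101 = 001011
  pos 6: 101100 XOR 100101 = 001001
Remainder (last 5 bits) = 10010. This is the CRC / FCS.

10010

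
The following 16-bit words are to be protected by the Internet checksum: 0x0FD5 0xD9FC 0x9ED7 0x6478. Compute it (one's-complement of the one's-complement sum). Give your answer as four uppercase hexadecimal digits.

One's-complement addition (fold any carry out of bit 15 back into bit 0):
  0x0FD5 + 0xD9FC = 0x0E9D1
  0xE9D1 + 0x9ED7 = 0x188A8 → wrap carry → 0x88A9
  0x88A9 + 0x6478 = 0x0ED21
One's-complement sum = 0xED21.
Checksum = ~0xED21 & 0xFFFF = 0x12DE.

12DE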